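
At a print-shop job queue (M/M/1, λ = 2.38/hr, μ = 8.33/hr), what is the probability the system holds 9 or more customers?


ρ = 2.38/8.33 = 0.2857
P(N ≥ n) = ρ^n = 0.2857^9 = 0.00001269

Final: 0.00001269


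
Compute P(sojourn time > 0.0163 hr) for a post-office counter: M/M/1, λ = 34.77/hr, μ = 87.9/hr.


W ~ Exponential(μ−λ) for M/M/1.
μ − λ = 87.9 − 34.77 = 53.1300
P(W > t) = e^{−(μ−λ)t} = e^{−0.8660} = 0.420623

Final: 0.420623


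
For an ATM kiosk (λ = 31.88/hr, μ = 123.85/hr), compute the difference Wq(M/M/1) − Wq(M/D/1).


ρ = 31.88/123.85 = 0.2574
Wq(M/M/1) = ρ/(μ−λ) = 0.2574/91.97 = 0.002799 hr
Wq(M/D/1) = ρ/(2(μ−λ)) = 0.001399 hr
Savings = 0.002799 − 0.001399 = 0.001399 hr

Final: 0.001399 hr


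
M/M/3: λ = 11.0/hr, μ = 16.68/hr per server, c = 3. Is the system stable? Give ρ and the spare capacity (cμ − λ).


Total capacity cμ = 3·16.68 = 50.04/hr
ρ = λ/(cμ) = 11.0/50.04 = 0.2198
Stable ⇔ ρ < 1: YES
Spare capacity = cμ − λ = 50.04 − 11.0 = 39.04/hr

Final: ρ = 0.2198; stable; margin = 39.04/hr


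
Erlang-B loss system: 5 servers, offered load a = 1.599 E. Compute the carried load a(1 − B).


B(5,1.599) = 0.017711 (Erlang-B)
Carried load = a(1 − B) = 1.599·(1 − 0.017711) = 1.599·0.982289 = 1.5707 E

Final: 1.5707 Erlangs


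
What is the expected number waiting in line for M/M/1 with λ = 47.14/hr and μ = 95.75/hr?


ρ = 47.14/95.75 = 0.4923
Lq = ρ²/(1−ρ) = 0.2424/0.5077 = 0.4774

Final: 0.4774


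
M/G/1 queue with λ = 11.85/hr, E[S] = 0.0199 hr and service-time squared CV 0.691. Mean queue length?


ρ = λ·E[S] = 11.85·0.0199 = 0.2358
Lq = ρ²(1+C_s²)/(2(1−ρ)) = 0.05561·(1+0.691)/(2·0.7642)
= 0.05561·1.6910/1.5284 = 0.06153

Final: 0.06153


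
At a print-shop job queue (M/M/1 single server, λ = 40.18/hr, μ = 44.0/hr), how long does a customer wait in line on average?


ρ = 40.18/44.0 = 0.9132
Wq = ρ/(μ−λ) = 0.9132/(44.0 − 40.18) = 0.9132/3.82 = 0.2391 hr

Final: 0.2391 hr


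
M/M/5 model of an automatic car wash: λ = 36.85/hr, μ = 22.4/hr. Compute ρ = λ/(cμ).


ρ = λ/(cμ) = 36.85/(5·22.4) = 36.85/112.00 = 0.3290

Final: 0.3290


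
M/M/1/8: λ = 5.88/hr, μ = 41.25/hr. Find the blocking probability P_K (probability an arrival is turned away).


ρ = λ/μ = 5.88/41.25 = 0.1425
P_K = (1−ρ)ρ^K/(1−ρ^(K+1)) = (0.8575·0.0000001705)/(1 − 0.00000002430)
= 0.0000001462/1.000000 = 0.0000001462

Final: 0.0000001462


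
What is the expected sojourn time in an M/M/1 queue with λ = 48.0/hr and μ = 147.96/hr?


W = 1/(μ−λ) = 1/(147.96 − 48.0) = 1/99.96 = 0.01000 hr

Final: 0.01000 hr


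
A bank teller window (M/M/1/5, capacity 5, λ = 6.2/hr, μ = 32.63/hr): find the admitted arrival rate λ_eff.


ρ = 0.1900; P_K = (1−ρ)ρ^5/(1−ρ^6) = 0.0002006
λ_eff = λ(1 − P_K) = 6.2·(1 − 0.0002006) = 6.2·0.999799 = 6.1988 /hr

Final: 6.1988 /hr


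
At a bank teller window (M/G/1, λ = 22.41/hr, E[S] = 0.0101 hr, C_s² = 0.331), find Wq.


ρ = λ·E[S] = 22.41·0.0101 = 0.2263
E[S²] = E[S]²(1+C_s²) = 0.0101²·(1+0.331) = 0.0001358
Wq = λ·E[S²]/(2(1−ρ)) = 22.41·0.0001358/(2·0.7737) = 0.001966 hr

Final: 0.001966 hr


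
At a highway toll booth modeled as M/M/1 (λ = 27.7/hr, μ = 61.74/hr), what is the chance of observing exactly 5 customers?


ρ = 27.7/61.74 = 0.4487
P_n = (1−ρ)·ρ^n = (1 − 0.4487)·0.4487^5 = 0.5513·0.018179 = 0.010023

Final: 0.010023


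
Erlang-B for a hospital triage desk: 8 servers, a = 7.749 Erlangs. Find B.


B(c,a) = (a^c/c!) / Σ_{k=0}^{c} a^k/k!
a^8/8! = 322.436920
Σ terms (k=0..8): 1.00000 + 7.74900 + 30.02350 + 77.55070 + 150.23510 + 232.83435 + 300.70557 + 332.88106 + 322.43692 = 1455.416203
B = 322.436920/1455.416203 = 0.221543

Final: 0.221543


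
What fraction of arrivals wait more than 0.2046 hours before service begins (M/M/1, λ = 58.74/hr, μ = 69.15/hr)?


ρ = 58.74/69.15 = 0.8495
P(Wq > t) = ρ·e^{−(μ−λ)t} = 0.8495·e^{−2.1299}
= 0.8495·0.118851 = 0.100959

Final: 0.100959


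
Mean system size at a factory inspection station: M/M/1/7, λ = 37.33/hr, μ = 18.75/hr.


ρ = 37.33/18.75 = 1.9909
L = ρ[1 − (K+1)ρ^K + Kρ^(K+1)] / [(1−ρ)(1−ρ^(K+1))]
Numerator: 1.9909·(1 − 8·123.992959 + 7·246.861716) = 1467.493737
Denominator: (-0.9909)·(-245.861716) = 243.632569
L = 1467.493737/243.632569 = 6.0234

Final: 6.0234


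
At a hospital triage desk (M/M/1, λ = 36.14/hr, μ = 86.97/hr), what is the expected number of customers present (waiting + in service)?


ρ = λ/μ = 36.14/86.97 = 0.4155
L = ρ/(1−ρ) = 0.4155/(1 − 0.4155) = 0.4155/0.5845 = 0.7110

Final: 0.7110


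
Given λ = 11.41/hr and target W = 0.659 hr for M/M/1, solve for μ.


W = 1/(μ−λ) ⇒ μ − λ = 1/W = 1/0.659 = 1.5175
μ = λ + 1/W = 11.41 + 1.5175 = 12.9275 per hr

Final: 12.9275 /hr


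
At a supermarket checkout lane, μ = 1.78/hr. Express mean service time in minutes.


Mean service time = 1/μ = 1/1.78 hour = 0.56180 hour
In minutes: 0.56180 × 60 = 33.7079 min

Final: 33.7079 min


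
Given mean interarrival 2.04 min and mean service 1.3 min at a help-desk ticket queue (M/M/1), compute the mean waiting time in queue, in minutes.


λ = 60/2.04 = 29.4118 /hr
μ = 60/1.3 = 46.1538 /hr
ρ = λ/μ = 29.4118/46.1538 = 0.6373
Wq = ρ/(μ−λ) = 0.6373/(46.1538−29.4118) = 0.03806 hr
In minutes: 0.03806·60 = 2.284 min

Final: 2.284 min


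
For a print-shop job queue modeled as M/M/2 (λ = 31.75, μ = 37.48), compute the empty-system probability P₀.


a = λ/μ = 31.75/37.48 = 0.8471; ρ = a/c = 0.4236
Σ_{k=0}^{1} a^k/k! (terms k=0..1) = 1.00000 + 0.84712 = 1.84712
Tail: a^2/(2!(1−ρ)) = 0.71761/(2·0.5764) = 0.62245
P₀ = 1/(1.84712 + 0.62245) = 1/2.46957 = 0.404929

Final: 0.404929


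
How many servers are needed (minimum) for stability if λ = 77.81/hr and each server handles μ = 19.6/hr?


Stability requires cμ > λ ⇔ c > λ/μ.
λ/μ = 77.81/19.6 = 3.9699
Minimum integer c = ⌊3.9699⌋ + 1 = 4
Check: 4·19.6 = 78.40 > 77.81, while 3·19.6 = 58.80 ≤ 77.81

Final: 4 servers


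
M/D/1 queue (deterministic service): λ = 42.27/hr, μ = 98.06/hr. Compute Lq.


ρ = 42.27/98.06 = 0.4311
M/D/1: Lq = ρ²/(2(1−ρ)) = 0.1858/(2·0.5689) = 0.16330

Final: 0.16330


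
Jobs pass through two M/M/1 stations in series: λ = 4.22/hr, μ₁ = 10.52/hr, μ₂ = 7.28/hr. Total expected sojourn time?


Each node sees arrival rate λ = 4.22/hr (tandem ⇒ throughput preserved).
W₁ = 1/(μ₁−λ) = 1/(10.52−4.22) = 0.15873 hr
W₂ = 1/(μ₂−λ) = 1/(7.28−4.22) = 0.32680 hr
W_total = W₁ + W₂ = 0.15873 + 0.32680 = 0.48553 hr

Final: 0.48553 hr


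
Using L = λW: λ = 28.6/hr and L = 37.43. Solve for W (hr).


W = L/λ = 37.43/28.6 = 1.3087 hr

Final: 1.3087 hr


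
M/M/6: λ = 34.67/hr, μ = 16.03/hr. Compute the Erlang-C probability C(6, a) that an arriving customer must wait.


a = λ/μ = 2.1628; ρ = a/6 = 0.3605
P₀ = 0.114727 (from M/M/c formula)
C(c,a) = [a^c/(c!(1−ρ))]·P₀ = [102.35803/(720·0.6395)]·0.114727
= 0.22229·0.114727 = 0.025503

Final: 0.025503


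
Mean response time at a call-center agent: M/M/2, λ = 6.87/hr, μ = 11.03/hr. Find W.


a = 0.6228; ρ = 0.3114; P₀ = 0.525060
Lq = P₀·a^c·ρ/(c!(1−ρ)²) = 0.06689
Wq = Lq/λ = 0.06689/6.87 = 0.009737 hr
W = Wq + 1/μ = 0.009737 + 0.09066 = 0.10040 hr

Final: 0.10040 hr


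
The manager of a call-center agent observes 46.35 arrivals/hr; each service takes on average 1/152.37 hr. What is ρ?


ρ = λ/μ = 46.35/152.37 = 0.3042

Final: 0.3042


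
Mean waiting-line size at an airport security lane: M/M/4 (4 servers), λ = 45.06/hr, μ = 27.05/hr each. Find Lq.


a = λ/μ = 1.6658; ρ = a/4 = 0.4165
P₀ = 0.186100
Lq = P₀·a^c·ρ / (c!·(1−ρ)²) = 0.186100·7.70009·0.4165/(24·0.34053)
= 0.07302

Final: 0.07302


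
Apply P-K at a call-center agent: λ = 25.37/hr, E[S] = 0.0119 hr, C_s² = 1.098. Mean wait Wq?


ρ = λ·E[S] = 25.37·0.0119 = 0.3019
E[S²] = E[S]²(1+C_s²) = 0.0119²·(1+1.098) = 0.0002971
Wq = λ·E[S²]/(2(1−ρ)) = 25.37·0.0002971/(2·0.6981) = 0.005399 hr

Final: 0.005399 hr


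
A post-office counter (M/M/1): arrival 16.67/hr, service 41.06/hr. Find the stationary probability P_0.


ρ = 16.67/41.06 = 0.4060
P_n = (1−ρ)·ρ^n = (1 − 0.4060)·0.4060^0 = 0.5940·1.000000 = 0.594009

Final: 0.594009


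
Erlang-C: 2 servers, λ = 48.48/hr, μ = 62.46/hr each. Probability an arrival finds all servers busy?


a = λ/μ = 0.7762; ρ = a/2 = 0.3881
P₀ = 0.440830 (from M/M/c formula)
C(c,a) = [a^c/(c!(1−ρ))]·P₀ = [0.60245/(2·0.6119)]·0.440830
= 0.49227·0.440830 = 0.217007

Final: 0.217007


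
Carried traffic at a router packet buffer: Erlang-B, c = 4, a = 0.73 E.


B(4,0.73) = 0.005708 (Erlang-B)
Carried load = a(1 − B) = 0.73·(1 − 0.005708) = 0.73·0.994292 = 0.7258 E

Final: 0.7258 Erlangs


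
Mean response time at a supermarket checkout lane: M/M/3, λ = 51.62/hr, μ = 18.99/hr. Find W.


a = 2.7183; ρ = 0.9061; P₀ = 0.023224
Lq = P₀·a^c·ρ/(c!(1−ρ)²) = 7.98758
Wq = Lq/λ = 7.98758/51.62 = 0.15474 hr
W = Wq + 1/μ = 0.15474 + 0.05266 = 0.20740 hr

Final: 0.20740 hr


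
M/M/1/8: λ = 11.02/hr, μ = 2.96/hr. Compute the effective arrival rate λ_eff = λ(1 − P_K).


ρ = 3.7230; P_K = (1−ρ)ρ^8/(1−ρ^9) = 0.731403
λ_eff = λ(1 − P_K) = 11.02·(1 − 0.731403) = 11.02·0.268597 = 2.9599 /hr

Final: 2.9599 /hr


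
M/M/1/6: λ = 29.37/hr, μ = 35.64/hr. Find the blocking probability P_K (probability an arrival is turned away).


ρ = λ/μ = 29.37/35.64 = 0.8241
P_K = (1−ρ)ρ^K/(1−ρ^(K+1)) = (0.1759·0.313183)/(1 − 0.258086)
= 0.055097/0.741914 = 0.074263

Final: 0.074263


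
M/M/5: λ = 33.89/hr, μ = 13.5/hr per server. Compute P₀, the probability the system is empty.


a = λ/μ = 33.89/13.5 = 2.5104; ρ = a/c = 0.5021
Σ_{k=0}^{4} a^k/k! (terms k=0..4) = 1.00000 + 2.51037 + 3.15098 + 2.63671 + 1.65478 = 10.95284
Tail: a^5/(5!(1−ρ)) = 99.69859/(120·0.4979) = 1.66856
P₀ = 1/(10.95284 + 1.66856) = 1/12.62140 = 0.079230

Final: 0.079230


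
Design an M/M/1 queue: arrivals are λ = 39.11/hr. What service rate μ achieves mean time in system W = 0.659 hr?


W = 1/(μ−λ) ⇒ μ − λ = 1/W = 1/0.659 = 1.5175
μ = λ + 1/W = 39.11 + 1.5175 = 40.6275 per hr

Final: 40.6275 /hr


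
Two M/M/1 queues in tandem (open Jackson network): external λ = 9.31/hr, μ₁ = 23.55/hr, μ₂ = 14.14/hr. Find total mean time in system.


Each node sees arrival rate λ = 9.31/hr (tandem ⇒ throughput preserved).
W₁ = 1/(μ₁−λ) = 1/(23.55−9.31) = 0.07022 hr
W₂ = 1/(μ₂−λ) = 1/(14.14−9.31) = 0.20704 hr
W_total = W₁ + W₂ = 0.07022 + 0.20704 = 0.27726 hr

Final: 0.27726 hr


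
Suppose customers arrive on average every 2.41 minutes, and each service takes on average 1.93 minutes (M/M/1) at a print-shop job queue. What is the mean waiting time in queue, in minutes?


λ = 60/2.41 = 24.8963 /hr
μ = 60/1.93 = 31.0881 /hr
ρ = λ/μ = 24.8963/31.0881 = 0.8008
Wq = ρ/(μ−λ) = 0.8008/(31.0881−24.8963) = 0.12934 hr
In minutes: 0.12934·60 = 7.760 min

Final: 7.760 min


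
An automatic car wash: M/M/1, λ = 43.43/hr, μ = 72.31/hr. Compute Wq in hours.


ρ = 43.43/72.31 = 0.6006
Wq = ρ/(μ−λ) = 0.6006/(72.31 − 43.43) = 0.6006/28.88 = 0.02080 hr

Final: 0.02080 hr


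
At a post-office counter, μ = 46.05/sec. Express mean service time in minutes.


Mean service time = 1/μ = 1/46.05 second = 0.02172 second
In minutes: 0.02172 × 0.0166667 = 0.0003619 min

Final: 0.0003619 min


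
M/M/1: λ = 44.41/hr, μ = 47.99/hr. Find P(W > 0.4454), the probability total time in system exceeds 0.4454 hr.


W ~ Exponential(μ−λ) for M/M/1.
μ − λ = 47.99 − 44.41 = 3.5800
P(W > t) = e^{−(μ−λ)t} = e^{−1.5945} = 0.203004

Final: 0.203004


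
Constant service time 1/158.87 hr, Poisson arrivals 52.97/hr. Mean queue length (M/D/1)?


ρ = 52.97/158.87 = 0.3334
M/D/1: Lq = ρ²/(2(1−ρ)) = 0.1112/(2·0.6666) = 0.08339

Final: 0.08339


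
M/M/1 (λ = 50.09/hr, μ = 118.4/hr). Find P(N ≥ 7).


ρ = 50.09/118.4 = 0.4231
P(N ≥ n) = ρ^n = 0.4231^7 = 0.002425

Final: 0.002425


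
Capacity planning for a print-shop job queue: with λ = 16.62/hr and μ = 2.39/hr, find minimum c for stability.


Stability requires cμ > λ ⇔ c > λ/μ.
λ/μ = 16.62/2.39 = 6.9540
Minimum integer c = ⌊6.9540⌋ + 1 = 7
Check: 7·2.39 = 16.73 > 16.62, while 6·2.39 = 14.34 ≤ 16.62

Final: 7 servers


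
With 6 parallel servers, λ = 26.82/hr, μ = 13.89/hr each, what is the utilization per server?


ρ = λ/(cμ) = 26.82/(6·13.89) = 26.82/83.34 = 0.3218

Final: 0.3218


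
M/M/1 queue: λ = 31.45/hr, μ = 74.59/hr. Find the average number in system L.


ρ = λ/μ = 31.45/74.59 = 0.4216
L = ρ/(1−ρ) = 0.4216/(1 − 0.4216) = 0.4216/0.5784 = 0.7290

Final: 0.7290


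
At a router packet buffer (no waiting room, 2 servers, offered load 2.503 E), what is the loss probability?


B(c,a) = (a^c/c!) / Σ_{k=0}^{c} a^k/k!
a^2/2! = 3.132505
Σ terms (k=0..2): 1.00000 + 2.50300 + 3.13250 = 6.635505
B = 3.132505/6.635505 = 0.472082

Final: 0.472082


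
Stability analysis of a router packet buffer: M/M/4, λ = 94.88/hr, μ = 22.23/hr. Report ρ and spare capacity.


Total capacity cμ = 4·22.23 = 88.92/hr
ρ = λ/(cμ) = 94.88/88.92 = 1.0670
Stable ⇔ ρ < 1: NO
Spare capacity = cμ − λ = 88.92 − 94.88 = -5.96/hr

Final: ρ = 1.0670; unstable; margin = -5.96/hr


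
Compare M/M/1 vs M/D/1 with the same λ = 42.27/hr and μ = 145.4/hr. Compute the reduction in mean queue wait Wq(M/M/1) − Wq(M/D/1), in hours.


ρ = 42.27/145.4 = 0.2907
Wq(M/M/1) = ρ/(μ−λ) = 0.2907/103.13 = 0.002819 hr
Wq(M/D/1) = ρ/(2(μ−λ)) = 0.001409 hr
Savings = 0.002819 − 0.001409 = 0.001409 hr

Final: 0.001409 hr


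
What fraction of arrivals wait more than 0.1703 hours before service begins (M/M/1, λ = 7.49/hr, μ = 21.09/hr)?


ρ = 7.49/21.09 = 0.3551
P(Wq > t) = ρ·e^{−(μ−λ)t} = 0.3551·e^{−2.3161}
= 0.3551·0.098660 = 0.035038

Final: 0.035038


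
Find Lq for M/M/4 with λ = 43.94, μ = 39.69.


a = λ/μ = 1.1071; ρ = a/4 = 0.2768
P₀ = 0.329752
Lq = P₀·a^c·ρ / (c!·(1−ρ)²) = 0.329752·1.50216·0.2768/(24·0.52306)
= 0.01092

Final: 0.01092


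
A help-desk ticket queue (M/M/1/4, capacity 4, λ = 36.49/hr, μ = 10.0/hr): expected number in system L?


ρ = 36.49/10.0 = 3.6490
L = ρ[1 − (K+1)ρ^K + Kρ^(K+1)] / [(1−ρ)(1−ρ^(K+1))]
Numerator: 3.6490·(1 − 5·177.294578 + 4·646.947914) = 6211.761182
Denominator: (-2.6490)·(-645.947914) = 1711.116024
L = 6211.761182/1711.116024 = 3.6302

Final: 3.6302


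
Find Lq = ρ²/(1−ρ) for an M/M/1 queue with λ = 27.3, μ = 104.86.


ρ = 27.3/104.86 = 0.2603
Lq = ρ²/(1−ρ) = 0.06778/0.7397 = 0.09164

Final: 0.09164


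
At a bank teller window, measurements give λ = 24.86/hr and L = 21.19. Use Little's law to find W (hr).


W = L/λ = 21.19/24.86 = 0.8524 hr

Final: 0.8524 hr


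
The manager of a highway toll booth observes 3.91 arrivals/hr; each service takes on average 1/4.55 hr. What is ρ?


ρ = λ/μ = 3.91/4.55 = 0.8593

Final: 0.8593


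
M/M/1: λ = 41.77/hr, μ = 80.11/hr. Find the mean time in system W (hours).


W = 1/(μ−λ) = 1/(80.11 − 41.77) = 1/38.34 = 0.02608 hr

Final: 0.02608 hr


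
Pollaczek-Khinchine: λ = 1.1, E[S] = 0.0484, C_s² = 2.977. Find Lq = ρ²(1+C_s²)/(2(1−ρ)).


ρ = λ·E[S] = 1.1·0.0484 = 0.05324
Lq = ρ²(1+C_s²)/(2(1−ρ)) = 0.002834·(1+2.977)/(2·0.9468)
= 0.002834·3.9770/1.8935 = 0.005953

Final: 0.005953


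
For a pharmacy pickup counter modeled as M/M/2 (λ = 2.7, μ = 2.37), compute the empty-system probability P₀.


a = λ/μ = 2.7/2.37 = 1.1392; ρ = a/c = 0.5696
Σ_{k=0}^{1} a^k/k! (terms k=0..1) = 1.00000 + 1.13924 = 2.13924
Tail: a^2/(2!(1−ρ)) = 1.29787/(2·0.4304) = 1.50782
P₀ = 1/(2.13924 + 1.50782) = 1/3.64706 = 0.274194

Final: 0.274194


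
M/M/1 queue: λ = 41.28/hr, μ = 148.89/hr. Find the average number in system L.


ρ = λ/μ = 41.28/148.89 = 0.2773
L = ρ/(1−ρ) = 0.2773/(1 − 0.2773) = 0.2773/0.7227 = 0.3836

Final: 0.3836


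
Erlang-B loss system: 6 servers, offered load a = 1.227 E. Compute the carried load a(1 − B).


B(6,1.227) = 0.001390 (Erlang-B)
Carried load = a(1 − B) = 1.227·(1 − 0.001390) = 1.227·0.998610 = 1.2253 E

Final: 1.2253 Erlangs


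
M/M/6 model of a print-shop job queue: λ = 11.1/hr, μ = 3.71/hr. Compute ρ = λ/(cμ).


ρ = λ/(cμ) = 11.1/(6·3.71) = 11.1/22.26 = 0.4987

Final: 0.4987


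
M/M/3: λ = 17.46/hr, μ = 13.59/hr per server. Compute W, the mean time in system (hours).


a = 1.2848; ρ = 0.4283; P₀ = 0.268221
Lq = P₀·a^c·ρ/(c!(1−ρ)²) = 0.12420
Wq = Lq/λ = 0.12420/17.46 = 0.007113 hr
W = Wq + 1/μ = 0.007113 + 0.07358 = 0.08070 hr

Final: 0.08070 hr


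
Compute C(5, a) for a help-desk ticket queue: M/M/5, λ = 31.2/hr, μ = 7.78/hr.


a = λ/μ = 4.0103; ρ = a/5 = 0.8021
P₀ = 0.012780 (from M/M/c formula)
C(c,a) = [a^c/(c!(1−ρ))]·P₀ = [1037.22980/(120·0.1979)]·0.012780
= 43.66693·0.012780 = 0.558084

Final: 0.558084


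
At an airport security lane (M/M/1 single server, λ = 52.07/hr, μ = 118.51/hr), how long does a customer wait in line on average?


ρ = 52.07/118.51 = 0.4394
Wq = ρ/(μ−λ) = 0.4394/(118.51 − 52.07) = 0.4394/66.44 = 0.006613 hr

Final: 0.006613 hr


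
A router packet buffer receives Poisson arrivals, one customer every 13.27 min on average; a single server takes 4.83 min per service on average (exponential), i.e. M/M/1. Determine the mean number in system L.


λ = 60/13.27 = 4.5215 /hr
μ = 60/4.83 = 12.4224 /hr
ρ = λ/μ = 4.5215/12.4224 = 0.3640
L = ρ/(1−ρ) = 0.3640/0.6360 = 0.5723

Final: 0.5723


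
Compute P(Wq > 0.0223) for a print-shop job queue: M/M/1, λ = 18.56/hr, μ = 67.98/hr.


ρ = 18.56/67.98 = 0.2730
P(Wq > t) = ρ·e^{−(μ−λ)t} = 0.2730·e^{−1.1021}
= 0.2730·0.332184 = 0.090693

Final: 0.090693


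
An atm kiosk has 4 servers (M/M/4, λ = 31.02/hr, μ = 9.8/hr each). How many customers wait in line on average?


a = λ/μ = 3.1653; ρ = a/4 = 0.7913
P₀ = 0.028982
Lq = P₀·a^c·ρ / (c!·(1−ρ)²) = 0.028982·100.38362·0.7913/(24·0.04354)
= 2.20291

Final: 2.20291


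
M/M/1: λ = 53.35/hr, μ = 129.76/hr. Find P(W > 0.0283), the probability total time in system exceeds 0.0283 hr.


W ~ Exponential(μ−λ) for M/M/1.
μ − λ = 129.76 − 53.35 = 76.4100
P(W > t) = e^{−(μ−λ)t} = e^{−2.1624} = 0.115048

Final: 0.115048


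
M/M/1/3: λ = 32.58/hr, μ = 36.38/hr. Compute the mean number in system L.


ρ = 32.58/36.38 = 0.8955
L = ρ[1 − (K+1)ρ^K + Kρ^(K+1)] / [(1−ρ)(1−ρ^(K+1))]
Numerator: 0.8955·(1 − 4·0.718233 + 3·0.643211) = 0.050780
Denominator: (0.1045)·(0.356789) = 0.037268
L = 0.050780/0.037268 = 1.3626

Final: 1.3626


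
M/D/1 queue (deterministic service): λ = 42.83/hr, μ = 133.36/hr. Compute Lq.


ρ = 42.83/133.36 = 0.3212
M/D/1: Lq = ρ²/(2(1−ρ)) = 0.1031/(2·0.6788) = 0.07597

Final: 0.07597


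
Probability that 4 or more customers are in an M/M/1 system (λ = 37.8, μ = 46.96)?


ρ = 37.8/46.96 = 0.8049
P(N ≥ n) = ρ^n = 0.8049^4 = 0.419812

Final: 0.419812


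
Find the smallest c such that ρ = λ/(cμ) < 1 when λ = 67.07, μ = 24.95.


Stability requires cμ > λ ⇔ c > λ/μ.
λ/μ = 67.07/24.95 = 2.6882
Minimum integer c = ⌊2.6882⌋ + 1 = 3
Check: 3·24.95 = 74.85 > 67.07, while 2·24.95 = 49.90 ≤ 67.07

Final: 3 servers


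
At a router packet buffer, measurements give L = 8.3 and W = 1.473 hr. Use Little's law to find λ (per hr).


λ = L/W = 8.3/1.473 = 5.6348 /hr

Final: 5.6348 /hr


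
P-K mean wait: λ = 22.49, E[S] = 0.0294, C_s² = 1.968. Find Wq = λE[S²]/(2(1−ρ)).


ρ = λ·E[S] = 22.49·0.0294 = 0.6612
E[S²] = E[S]²(1+C_s²) = 0.0294²·(1+1.968) = 0.002565
Wq = λ·E[S²]/(2(1−ρ)) = 22.49·0.002565/(2·0.3388) = 0.08515 hr

Final: 0.08515 hr


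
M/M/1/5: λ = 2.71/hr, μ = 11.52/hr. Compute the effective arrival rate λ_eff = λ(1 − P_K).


ρ = 0.2352; P_K = (1−ρ)ρ^5/(1−ρ^6) = 0.0005510
λ_eff = λ(1 − P_K) = 2.71·(1 − 0.0005510) = 2.71·0.999449 = 2.7085 /hr

Final: 2.7085 /hr


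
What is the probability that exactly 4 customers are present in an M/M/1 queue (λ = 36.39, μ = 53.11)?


ρ = 36.39/53.11 = 0.6852
P_n = (1−ρ)·ρ^n = (1 − 0.6852)·0.6852^4 = 0.3148·0.220406 = 0.069388

Final: 0.069388


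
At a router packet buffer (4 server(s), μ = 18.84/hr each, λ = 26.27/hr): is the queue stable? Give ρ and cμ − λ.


Total capacity cμ = 4·18.84 = 75.36/hr
ρ = λ/(cμ) = 26.27/75.36 = 0.3486
Stable ⇔ ρ < 1: YES
Spare capacity = cμ − λ = 75.36 − 26.27 = 49.09/hr

Final: ρ = 0.3486; stable; margin = 49.09/hr


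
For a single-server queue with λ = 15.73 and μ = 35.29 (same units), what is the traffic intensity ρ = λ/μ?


ρ = λ/μ = 15.73/35.29 = 0.4457

Final: 0.4457


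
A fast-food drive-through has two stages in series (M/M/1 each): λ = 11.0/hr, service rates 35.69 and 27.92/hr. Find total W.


Each node sees arrival rate λ = 11.0/hr (tandem ⇒ throughput preserved).
W₁ = 1/(μ₁−λ) = 1/(35.69−11.0) = 0.04050 hr
W₂ = 1/(μ₂−λ) = 1/(27.92−11.0) = 0.05910 hr
W_total = W₁ + W₂ = 0.04050 + 0.05910 = 0.09960 hr

Final: 0.09960 hr


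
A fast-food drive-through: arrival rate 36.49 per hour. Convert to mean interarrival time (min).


Mean interarrival time = 1/λ = 1/36.49 hour = 0.02740 hour
In minutes: 0.02740 × 60 = 1.6443 min

Final: 1.6443 min


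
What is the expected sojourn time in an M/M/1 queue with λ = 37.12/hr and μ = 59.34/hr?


W = 1/(μ−λ) = 1/(59.34 − 37.12) = 1/22.22 = 0.04500 hr

Final: 0.04500 hr


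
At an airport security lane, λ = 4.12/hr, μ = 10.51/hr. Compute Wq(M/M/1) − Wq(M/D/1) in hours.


ρ = 4.12/10.51 = 0.3920
Wq(M/M/1) = ρ/(μ−λ) = 0.3920/6.39 = 0.06135 hr
Wq(M/D/1) = ρ/(2(μ−λ)) = 0.03067 hr
Savings = 0.06135 − 0.03067 = 0.03067 hr

Final: 0.03067 hr


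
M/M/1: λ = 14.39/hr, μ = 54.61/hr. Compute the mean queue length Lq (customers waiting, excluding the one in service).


ρ = 14.39/54.61 = 0.2635
Lq = ρ²/(1−ρ) = 0.06943/0.7365 = 0.09428

Final: 0.09428


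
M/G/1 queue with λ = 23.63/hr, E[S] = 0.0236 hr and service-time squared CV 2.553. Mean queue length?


ρ = λ·E[S] = 23.63·0.0236 = 0.5577
Lq = ρ²(1+C_s²)/(2(1−ρ)) = 0.3110·(1+2.553)/(2·0.4423)
= 0.3110·3.5530/0.8847 = 1.24902

Final: 1.24902


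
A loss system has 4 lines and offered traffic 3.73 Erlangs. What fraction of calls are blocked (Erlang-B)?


B(c,a) = (a^c/c!) / Σ_{k=0}^{c} a^k/k!
a^4/4! = 8.065366
Σ terms (k=0..4): 1.00000 + 3.73000 + 6.95645 + 8.64919 + 8.06537 = 28.401002
B = 8.065366/28.401002 = 0.283982

Final: 0.283982


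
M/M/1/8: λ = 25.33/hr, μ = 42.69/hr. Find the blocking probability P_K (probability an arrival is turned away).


ρ = λ/μ = 25.33/42.69 = 0.5933
P_K = (1−ρ)ρ^K/(1−ρ^(K+1)) = (0.4067·0.015363)/(1 − 0.009116)
= 0.006247/0.990884 = 0.006305

Final: 0.006305


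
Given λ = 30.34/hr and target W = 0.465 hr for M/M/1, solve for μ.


W = 1/(μ−λ) ⇒ μ − λ = 1/W = 1/0.465 = 2.1505
μ = λ + 1/W = 30.34 + 2.1505 = 32.4905 per hr

Final: 32.4905 /hr


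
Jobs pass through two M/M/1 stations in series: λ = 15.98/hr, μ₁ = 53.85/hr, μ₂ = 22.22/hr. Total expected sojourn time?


Each node sees arrival rate λ = 15.98/hr (tandem ⇒ throughput preserved).
W₁ = 1/(μ₁−λ) = 1/(53.85−15.98) = 0.02641 hr
W₂ = 1/(μ₂−λ) = 1/(22.22−15.98) = 0.16026 hr
W_total = W₁ + W₂ = 0.02641 + 0.16026 = 0.18666 hr

Final: 0.18666 hr


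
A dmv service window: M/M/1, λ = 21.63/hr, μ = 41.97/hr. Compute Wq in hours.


ρ = 21.63/41.97 = 0.5154
Wq = ρ/(μ−λ) = 0.5154/(41.97 − 21.63) = 0.5154/20.34 = 0.02534 hr

Final: 0.02534 hr


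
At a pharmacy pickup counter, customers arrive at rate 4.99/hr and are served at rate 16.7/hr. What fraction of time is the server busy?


ρ = λ/μ = 4.99/16.7 = 0.2988

Final: 0.2988


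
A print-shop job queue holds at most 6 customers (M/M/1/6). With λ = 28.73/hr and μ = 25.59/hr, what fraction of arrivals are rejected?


ρ = λ/μ = 28.73/25.59 = 1.1227
P_K = (1−ρ)ρ^K/(1−ρ^(K+1)) = (-0.1227·2.002590)/(1 − 2.248316)
= -0.245726/-1.248316 = 0.196846

Final: 0.196846


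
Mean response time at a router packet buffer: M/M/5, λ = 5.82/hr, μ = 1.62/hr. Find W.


a = 3.5926; ρ = 0.7185; P₀ = 0.023024
Lq = P₀·a^c·ρ/(c!(1−ρ)²) = 1.04131
Wq = Lq/λ = 1.04131/5.82 = 0.17892 hr
W = Wq + 1/μ = 0.17892 + 0.61728 = 0.79620 hr

Final: 0.79620 hr


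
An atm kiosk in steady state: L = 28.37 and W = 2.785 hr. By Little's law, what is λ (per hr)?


λ = L/W = 28.37/2.785 = 10.1867 /hr

Final: 10.1867 /hr


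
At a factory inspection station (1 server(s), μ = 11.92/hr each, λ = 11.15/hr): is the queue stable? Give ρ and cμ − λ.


Total capacity cμ = 1·11.92 = 11.92/hr
ρ = λ/(cμ) = 11.15/11.92 = 0.9354
Stable ⇔ ρ < 1: YES
Spare capacity = cμ − λ = 11.92 − 11.15 = 0.77/hr

Final: ρ = 0.9354; stable; margin = 0.77/hr


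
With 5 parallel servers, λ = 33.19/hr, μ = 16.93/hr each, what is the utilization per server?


ρ = λ/(cμ) = 33.19/(5·16.93) = 33.19/84.65 = 0.3921

Final: 0.3921


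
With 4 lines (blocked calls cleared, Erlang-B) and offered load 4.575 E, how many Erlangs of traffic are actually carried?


B(4,4.575) = 0.363233 (Erlang-B)
Carried load = a(1 − B) = 4.575·(1 − 0.363233) = 4.575·0.636767 = 2.9132 E

Final: 2.9132 Erlangs


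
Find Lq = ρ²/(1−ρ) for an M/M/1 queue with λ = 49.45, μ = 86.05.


ρ = 49.45/86.05 = 0.5747
Lq = ρ²/(1−ρ) = 0.3302/0.4253 = 0.7764

Final: 0.7764


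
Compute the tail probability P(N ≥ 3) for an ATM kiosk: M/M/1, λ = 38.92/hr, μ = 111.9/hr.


ρ = 38.92/111.9 = 0.3478
P(N ≥ n) = ρ^n = 0.3478^3 = 0.042075

Final: 0.042075


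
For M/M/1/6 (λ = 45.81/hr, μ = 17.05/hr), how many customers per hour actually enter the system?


ρ = 2.6868; P_K = (1−ρ)ρ^6/(1−ρ^7) = 0.628432
λ_eff = λ(1 − P_K) = 45.81·(1 − 0.628432) = 45.81·0.371568 = 17.0215 /hr

Final: 17.0215 /hr


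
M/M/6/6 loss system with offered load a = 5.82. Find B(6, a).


B(c,a) = (a^c/c!) / Σ_{k=0}^{c} a^k/k!
a^6/6! = 53.976586
Σ terms (k=0..6): 1.00000 + 5.82000 + 16.93620 + 32.85623 + 47.80581 + 55.64596 + 53.97659 = 214.040791
B = 53.976586/214.040791 = 0.252179

Final: 0.252179


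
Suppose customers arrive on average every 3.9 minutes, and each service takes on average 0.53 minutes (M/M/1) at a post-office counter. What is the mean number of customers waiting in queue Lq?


λ = 60/3.9 = 15.3846 /hr
μ = 60/0.53 = 113.2075 /hr
ρ = λ/μ = 15.3846/113.2075 = 0.1359
Lq = ρ²/(1−ρ) = 0.01847/0.8641 = 0.02137

Final: 0.02137


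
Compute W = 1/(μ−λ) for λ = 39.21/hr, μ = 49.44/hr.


W = 1/(μ−λ) = 1/(49.44 − 39.21) = 1/10.23 = 0.09775 hr

Final: 0.09775 hr


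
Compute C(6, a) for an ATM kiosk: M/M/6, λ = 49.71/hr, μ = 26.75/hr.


a = λ/μ = 1.8583; ρ = a/6 = 0.3097
P₀ = 0.155787 (from M/M/c formula)
C(c,a) = [a^c/(c!(1−ρ))]·P₀ = [41.18318/(720·0.6903)]·0.155787
= 0.08286·0.155787 = 0.012909

Final: 0.012909


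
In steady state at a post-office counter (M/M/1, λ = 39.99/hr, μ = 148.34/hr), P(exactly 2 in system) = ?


ρ = 39.99/148.34 = 0.2696
P_n = (1−ρ)·ρ^n = (1 − 0.2696)·0.2696^2 = 0.7304·0.072675 = 0.053083

Final: 0.053083


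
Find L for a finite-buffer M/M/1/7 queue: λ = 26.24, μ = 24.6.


ρ = 26.24/24.6 = 1.0667
L = ρ[1 − (K+1)ρ^K + Kρ^(K+1)] / [(1−ρ)(1−ρ^(K+1))]
Numerator: 1.0667·(1 − 8·1.571090 + 7·1.675829) = 0.172891
Denominator: (-0.06667)·(-0.675829) = 0.045055
L = 0.172891/0.045055 = 3.8373

Final: 3.8373


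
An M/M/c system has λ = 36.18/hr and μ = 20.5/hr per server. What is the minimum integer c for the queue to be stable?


Stability requires cμ > λ ⇔ c > λ/μ.
λ/μ = 36.18/20.5 = 1.7649
Minimum integer c = ⌊1.7649⌋ + 1 = 2
Check: 2·20.5 = 41.00 > 36.18, while 1·20.5 = 20.50 ≤ 36.18

Final: 2 servers


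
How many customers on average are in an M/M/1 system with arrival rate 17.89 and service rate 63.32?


ρ = λ/μ = 17.89/63.32 = 0.2825
L = ρ/(1−ρ) = 0.2825/(1 − 0.2825) = 0.2825/0.7175 = 0.3938

Final: 0.3938


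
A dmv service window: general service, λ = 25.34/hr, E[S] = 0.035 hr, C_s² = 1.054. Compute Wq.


ρ = λ·E[S] = 25.34·0.035 = 0.8869
E[S²] = E[S]²(1+C_s²) = 0.035²·(1+1.054) = 0.002516
Wq = λ·E[S²]/(2(1−ρ)) = 25.34·0.002516/(2·0.1131) = 0.28187 hr

Final: 0.28187 hr


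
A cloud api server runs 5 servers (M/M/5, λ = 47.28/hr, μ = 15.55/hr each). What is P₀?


a = λ/μ = 47.28/15.55 = 3.0405; ρ = a/c = 0.6081
Σ_{k=0}^{4} a^k/k! (terms k=0..4) = 1.00000 + 3.04051 + 4.62236 + 4.68479 + 3.56104 = 16.90871
Tail: a^5/(5!(1−ρ)) = 259.85757/(120·0.3919) = 5.52563
P₀ = 1/(16.90871 + 5.52563) = 1/22.43434 = 0.044575

Final: 0.044575


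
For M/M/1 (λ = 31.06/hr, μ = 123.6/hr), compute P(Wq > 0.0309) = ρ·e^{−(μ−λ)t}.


ρ = 31.06/123.6 = 0.2513
P(Wq > t) = ρ·e^{−(μ−λ)t} = 0.2513·e^{−2.8595}
= 0.2513·0.057298 = 0.014399

Final: 0.014399


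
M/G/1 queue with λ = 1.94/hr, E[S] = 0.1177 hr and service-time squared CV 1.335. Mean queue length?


ρ = λ·E[S] = 1.94·0.1177 = 0.2283
Lq = ρ²(1+C_s²)/(2(1−ρ)) = 0.05214·(1+1.335)/(2·0.7717)
= 0.05214·2.3350/1.5433 = 0.07888

Final: 0.07888


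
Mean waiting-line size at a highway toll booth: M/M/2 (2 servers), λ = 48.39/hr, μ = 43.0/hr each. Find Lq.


a = λ/μ = 1.1253; ρ = a/2 = 0.5627
P₀ = 0.279857
Lq = P₀·a^c·ρ / (c!·(1−ρ)²) = 0.279857·1.26641·0.5627/(2·0.19125)
= 0.52135

Final: 0.52135


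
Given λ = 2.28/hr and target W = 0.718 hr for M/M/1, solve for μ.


W = 1/(μ−λ) ⇒ μ − λ = 1/W = 1/0.718 = 1.3928
μ = λ + 1/W = 2.28 + 1.3928 = 3.6728 per hr

Final: 3.6728 /hr


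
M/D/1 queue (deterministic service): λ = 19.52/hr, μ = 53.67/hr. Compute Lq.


ρ = 19.52/53.67 = 0.3637
M/D/1: Lq = ρ²/(2(1−ρ)) = 0.1323/(2·0.6363) = 0.10395

Final: 0.10395


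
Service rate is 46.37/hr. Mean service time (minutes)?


Mean service time = 1/μ = 1/46.37 hour = 0.02157 hour
In minutes: 0.02157 × 60 = 1.2939 min

Final: 1.2939 min


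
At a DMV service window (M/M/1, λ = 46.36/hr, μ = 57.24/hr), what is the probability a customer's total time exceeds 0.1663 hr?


W ~ Exponential(μ−λ) for M/M/1.
μ − λ = 57.24 − 46.36 = 10.8800
P(W > t) = e^{−(μ−λ)t} = e^{−1.8093} = 0.163762

Final: 0.163762


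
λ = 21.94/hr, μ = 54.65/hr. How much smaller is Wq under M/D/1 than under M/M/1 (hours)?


ρ = 21.94/54.65 = 0.4015
Wq(M/M/1) = ρ/(μ−λ) = 0.4015/32.71 = 0.01227 hr
Wq(M/D/1) = ρ/(2(μ−λ)) = 0.006137 hr
Savings = 0.01227 − 0.006137 = 0.006137 hr

Final: 0.006137 hr


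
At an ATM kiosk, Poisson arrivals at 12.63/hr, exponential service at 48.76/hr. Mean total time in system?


W = 1/(μ−λ) = 1/(48.76 − 12.63) = 1/36.13 = 0.02768 hr

Final: 0.02768 hr


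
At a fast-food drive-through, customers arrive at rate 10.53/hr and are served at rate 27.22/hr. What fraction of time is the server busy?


ρ = λ/μ = 10.53/27.22 = 0.3868

Final: 0.3868


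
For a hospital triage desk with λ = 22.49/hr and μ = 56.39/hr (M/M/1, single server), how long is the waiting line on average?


ρ = 22.49/56.39 = 0.3988
Lq = ρ²/(1−ρ) = 0.1591/0.6012 = 0.2646

Final: 0.2646


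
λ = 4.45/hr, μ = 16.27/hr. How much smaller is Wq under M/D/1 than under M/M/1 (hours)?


ρ = 4.45/16.27 = 0.2735
Wq(M/M/1) = ρ/(μ−λ) = 0.2735/11.82 = 0.02314 hr
Wq(M/D/1) = ρ/(2(μ−λ)) = 0.01157 hr
Savings = 0.02314 − 0.01157 = 0.01157 hr

Final: 0.01157 hr


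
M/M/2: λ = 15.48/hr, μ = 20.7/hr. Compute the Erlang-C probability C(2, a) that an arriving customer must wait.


a = λ/μ = 0.7478; ρ = a/2 = 0.3739
P₀ = 0.455696 (from M/M/c formula)
C(c,a) = [a^c/(c!(1−ρ))]·P₀ = [0.55924/(2·0.6261)]·0.455696
= 0.44662·0.455696 = 0.203522

Final: 0.203522


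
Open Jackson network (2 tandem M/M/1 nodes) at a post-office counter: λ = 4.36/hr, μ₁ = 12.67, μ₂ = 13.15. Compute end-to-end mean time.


Each node sees arrival rate λ = 4.36/hr (tandem ⇒ throughput preserved).
W₁ = 1/(μ₁−λ) = 1/(12.67−4.36) = 0.12034 hr
W₂ = 1/(μ₂−λ) = 1/(13.15−4.36) = 0.11377 hr
W_total = W₁ + W₂ = 0.12034 + 0.11377 = 0.23410 hr

Final: 0.23410 hr


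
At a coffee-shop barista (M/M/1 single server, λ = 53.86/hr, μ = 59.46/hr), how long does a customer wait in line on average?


ρ = 53.86/59.46 = 0.9058
Wq = ρ/(μ−λ) = 0.9058/(59.46 − 53.86) = 0.9058/5.60 = 0.1618 hr

Final: 0.1618 hr


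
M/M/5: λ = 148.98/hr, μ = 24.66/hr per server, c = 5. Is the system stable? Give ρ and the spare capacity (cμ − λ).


Total capacity cμ = 5·24.66 = 123.30/hr
ρ = λ/(cμ) = 148.98/123.30 = 1.2083
Stable ⇔ ρ < 1: NO
Spare capacity = cμ − λ = 123.30 − 148.98 = -25.68/hr

Final: ρ = 1.2083; unstable; margin = -25.68/hr


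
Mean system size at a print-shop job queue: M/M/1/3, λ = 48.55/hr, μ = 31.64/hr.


ρ = 48.55/31.64 = 1.5345
L = ρ[1 − (K+1)ρ^K + Kρ^(K+1)] / [(1−ρ)(1−ρ^(K+1))]
Numerator: 1.5345·(1 − 4·3.612919 + 3·5.543844) = 4.879330
Denominator: (-0.5345)·(-4.543844) = 2.428458
L = 4.879330/2.428458 = 2.0092

Final: 2.0092


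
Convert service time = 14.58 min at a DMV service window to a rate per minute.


μ = 1/(service time) in consistent units.
1 minute = 1 min, so μ = 1/14.58 = 0.06859 per minute

Final: 0.06859 /min


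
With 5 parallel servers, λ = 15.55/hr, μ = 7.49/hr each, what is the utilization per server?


ρ = λ/(cμ) = 15.55/(5·7.49) = 15.55/37.45 = 0.4152

Final: 0.4152


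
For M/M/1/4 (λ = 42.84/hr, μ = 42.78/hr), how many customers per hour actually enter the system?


ρ = 1.0014; P_K = (1−ρ)ρ^4/(1−ρ^5) = 0.200561
λ_eff = λ(1 − P_K) = 42.84·(1 − 0.200561) = 42.84·0.799439 = 34.2480 /hr

Final: 34.2480 /hr


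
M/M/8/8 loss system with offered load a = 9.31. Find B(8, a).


B(c,a) = (a^c/c!) / Σ_{k=0}^{c} a^k/k!
a^8/8! = 1399.835246
Σ terms (k=0..8): 1.00000 + 9.31000 + 43.33805 + 134.49242 + 313.03110 + 582.86390 + 904.41049 + 1202.86595 + 1399.83525 = 4591.147144
B = 1399.835246/4591.147144 = 0.304899

Final: 0.304899


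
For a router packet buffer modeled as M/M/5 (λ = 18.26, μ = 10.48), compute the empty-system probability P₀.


a = λ/μ = 18.26/10.48 = 1.7424; ρ = a/c = 0.3485
Σ_{k=0}^{4} a^k/k! (terms k=0..4) = 1.00000 + 1.74237 + 1.51792 + 0.88159 + 0.38401 = 5.52589
Tail: a^5/(5!(1−ρ)) = 16.05822/(120·0.6515) = 0.20539
P₀ = 1/(5.52589 + 0.20539) = 1/5.73128 = 0.174481

Final: 0.174481


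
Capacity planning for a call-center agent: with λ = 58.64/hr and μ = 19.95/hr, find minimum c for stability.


Stability requires cμ > λ ⇔ c > λ/μ.
λ/μ = 58.64/19.95 = 2.9393
Minimum integer c = ⌊2.9393⌋ + 1 = 3
Check: 3·19.95 = 59.85 > 58.64, while 2·19.95 = 39.90 ≤ 58.64

Final: 3 servers


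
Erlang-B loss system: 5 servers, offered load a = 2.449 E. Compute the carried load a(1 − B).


B(5,2.449) = 0.065966 (Erlang-B)
Carried load = a(1 − B) = 2.449·(1 − 0.065966) = 2.449·0.934034 = 2.2875 E

Final: 2.2875 Erlangs


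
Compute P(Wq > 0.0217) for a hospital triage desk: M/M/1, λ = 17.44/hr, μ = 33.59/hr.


ρ = 17.44/33.59 = 0.5192
P(Wq > t) = ρ·e^{−(μ−λ)t} = 0.5192·e^{−0.3505}
= 0.5192·0.704368 = 0.365709

Final: 0.365709


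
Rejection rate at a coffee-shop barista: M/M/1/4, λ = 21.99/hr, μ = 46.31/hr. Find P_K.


ρ = λ/μ = 21.99/46.31 = 0.4748
P_K = (1−ρ)ρ^K/(1−ρ^(K+1)) = (0.5252·0.050840)/(1 − 0.024141)
= 0.026699/0.975859 = 0.027359

Final: 0.027359


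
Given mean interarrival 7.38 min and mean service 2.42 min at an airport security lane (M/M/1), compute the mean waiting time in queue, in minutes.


λ = 60/7.38 = 8.1301 /hr
μ = 60/2.42 = 24.7934 /hr
ρ = λ/μ = 8.1301/24.7934 = 0.3279
Wq = ρ/(μ−λ) = 0.3279/(24.7934−8.1301) = 0.01968 hr
In minutes: 0.01968·60 = 1.181 min

Final: 1.181 min


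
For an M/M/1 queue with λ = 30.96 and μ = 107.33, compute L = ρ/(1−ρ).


ρ = λ/μ = 30.96/107.33 = 0.2885
L = ρ/(1−ρ) = 0.2885/(1 − 0.2885) = 0.2885/0.7115 = 0.4054

Final: 0.4054


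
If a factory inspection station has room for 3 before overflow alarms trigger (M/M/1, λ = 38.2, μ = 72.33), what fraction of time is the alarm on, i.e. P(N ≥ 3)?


ρ = 38.2/72.33 = 0.5281
P(N ≥ n) = ρ^n = 0.5281^3 = 0.147311

Final: 0.147311


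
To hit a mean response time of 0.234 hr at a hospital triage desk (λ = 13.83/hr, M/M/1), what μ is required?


W = 1/(μ−λ) ⇒ μ − λ = 1/W = 1/0.234 = 4.2735
μ = λ + 1/W = 13.83 + 4.2735 = 18.1035 per hr

Final: 18.1035 /hr


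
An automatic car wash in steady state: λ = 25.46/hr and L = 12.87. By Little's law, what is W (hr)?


W = L/λ = 12.87/25.46 = 0.5055 hr

Final: 0.5055 hr


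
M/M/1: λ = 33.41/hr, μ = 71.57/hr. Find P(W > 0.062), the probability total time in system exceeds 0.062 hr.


W ~ Exponential(μ−λ) for M/M/1.
μ − λ = 71.57 − 33.41 = 38.1600
P(W > t) = e^{−(μ−λ)t} = e^{−2.3659} = 0.093863

Final: 0.093863


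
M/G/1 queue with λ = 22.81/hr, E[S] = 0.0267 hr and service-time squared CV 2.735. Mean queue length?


ρ = λ·E[S] = 22.81·0.0267 = 0.6090
Lq = ρ²(1+C_s²)/(2(1−ρ)) = 0.3709·(1+2.735)/(2·0.3910)
= 0.3709·3.7350/0.7819 = 1.77169

Final: 1.77169


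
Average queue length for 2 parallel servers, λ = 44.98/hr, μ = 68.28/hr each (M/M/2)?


a = λ/μ = 0.6588; ρ = a/2 = 0.3294
P₀ = 0.504462
Lq = P₀·a^c·ρ / (c!·(1−ρ)²) = 0.504462·0.43396·0.3294/(2·0.44973)
= 0.08017

Final: 0.08017


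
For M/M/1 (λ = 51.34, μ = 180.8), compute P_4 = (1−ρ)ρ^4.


ρ = 51.34/180.8 = 0.2840
P_n = (1−ρ)·ρ^n = (1 − 0.2840)·0.2840^4 = 0.7160·0.006502 = 0.004656

Final: 0.004656


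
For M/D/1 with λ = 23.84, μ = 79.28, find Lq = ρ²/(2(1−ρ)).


ρ = 23.84/79.28 = 0.3007
M/D/1: Lq = ρ²/(2(1−ρ)) = 0.09042/(2·0.6993) = 0.06465

Final: 0.06465


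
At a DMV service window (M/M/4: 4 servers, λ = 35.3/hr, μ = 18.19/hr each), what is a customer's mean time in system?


a = 1.9406; ρ = 0.4852; P₀ = 0.139091
Lq = P₀·a^c·ρ/(c!(1−ρ)²) = 0.15045
Wq = Lq/λ = 0.15045/35.3 = 0.004262 hr
W = Wq + 1/μ = 0.004262 + 0.05498 = 0.05924 hr

Final: 0.05924 hr


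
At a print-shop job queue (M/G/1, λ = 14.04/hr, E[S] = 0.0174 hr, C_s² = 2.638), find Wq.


ρ = λ·E[S] = 14.04·0.0174 = 0.2443
E[S²] = E[S]²(1+C_s²) = 0.0174²·(1+2.638) = 0.001101
Wq = λ·E[S²]/(2(1−ρ)) = 14.04·0.001101/(2·0.7557) = 0.01023 hr

Final: 0.01023 hr


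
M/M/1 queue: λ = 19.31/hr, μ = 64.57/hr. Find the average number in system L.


ρ = λ/μ = 19.31/64.57 = 0.2991
L = ρ/(1−ρ) = 0.2991/(1 − 0.2991) = 0.2991/0.7009 = 0.4266

Final: 0.4266
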